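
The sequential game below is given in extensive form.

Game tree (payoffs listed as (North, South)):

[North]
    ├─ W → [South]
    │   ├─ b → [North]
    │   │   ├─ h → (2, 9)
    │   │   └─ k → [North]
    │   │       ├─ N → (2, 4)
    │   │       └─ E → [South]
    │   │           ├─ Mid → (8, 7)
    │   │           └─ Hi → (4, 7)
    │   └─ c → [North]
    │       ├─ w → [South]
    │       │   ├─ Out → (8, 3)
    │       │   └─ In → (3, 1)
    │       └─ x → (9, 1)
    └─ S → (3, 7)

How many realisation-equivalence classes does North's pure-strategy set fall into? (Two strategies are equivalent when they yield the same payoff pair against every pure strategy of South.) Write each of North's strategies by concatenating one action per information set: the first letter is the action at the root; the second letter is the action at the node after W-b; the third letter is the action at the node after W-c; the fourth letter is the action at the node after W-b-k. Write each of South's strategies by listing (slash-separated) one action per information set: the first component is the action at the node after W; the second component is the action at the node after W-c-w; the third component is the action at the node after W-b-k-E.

7

North has 16 pure strategies: WhwN, WhwE, WhxN, WhxE, WkwN, WkwE, WkxN, WkxE, ShwN, ShwE, ShxN, ShxE, SkwN, SkwE, SkxN, SkxE. Columns: b/Out/Mid, b/Out/Hi, b/In/Mid, b/In/Hi, c/Out/Mid, c/Out/Hi, c/In/Mid, c/In/Hi.
{WhwN, WhwE} → row (2,9) (2,9) (2,9) (2,9) (8,3) (8,3) (3,1) (3,1)
{WhxN, WhxE} → row (2,9) (2,9) (2,9) (2,9) (9,1) (9,1) (9,1) (9,1)
{WkwN} → row (2,4) (2,4) (2,4) (2,4) (8,3) (8,3) (3,1) (3,1)
{WkwE} → row (8,7) (4,7) (8,7) (4,7) (8,3) (8,3) (3,1) (3,1)
{WkxN} → row (2,4) (2,4) (2,4) (2,4) (9,1) (9,1) (9,1) (9,1)
{WkxE} → row (8,7) (4,7) (8,7) (4,7) (9,1) (9,1) (9,1) (9,1)
{ShwN, ShwE, ShxN, ShxE, SkwN, SkwE, SkxN, SkxE} → row (3,7) (3,7) (3,7) (3,7) (3,7) (3,7) (3,7) (3,7)
That's 7 distinct rows out of 16 strategies.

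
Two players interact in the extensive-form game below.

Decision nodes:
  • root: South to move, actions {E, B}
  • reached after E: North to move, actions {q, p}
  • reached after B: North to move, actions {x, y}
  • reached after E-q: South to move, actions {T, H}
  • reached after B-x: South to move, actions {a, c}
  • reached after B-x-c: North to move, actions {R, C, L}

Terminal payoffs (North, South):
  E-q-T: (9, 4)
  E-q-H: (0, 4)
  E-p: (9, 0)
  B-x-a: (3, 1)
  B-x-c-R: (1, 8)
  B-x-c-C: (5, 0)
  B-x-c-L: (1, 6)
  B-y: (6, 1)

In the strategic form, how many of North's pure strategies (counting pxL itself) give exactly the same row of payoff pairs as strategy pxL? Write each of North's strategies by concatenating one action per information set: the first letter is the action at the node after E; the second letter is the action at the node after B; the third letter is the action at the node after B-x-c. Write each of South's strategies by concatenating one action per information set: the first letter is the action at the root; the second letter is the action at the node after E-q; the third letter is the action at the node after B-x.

1

Row for pxL (columns ETa, ETc, EHa, EHc, BTa, BTc, BHa, BHc): (9,0) (9,0) (9,0) (9,0) (3,1) (1,6) (3,1) (1,6).
Every one of North's information sets is on the play path for some reply by South when North follows pxL.
Changing the action at any of them therefore changes at least one column, so only pxL itself gives this row.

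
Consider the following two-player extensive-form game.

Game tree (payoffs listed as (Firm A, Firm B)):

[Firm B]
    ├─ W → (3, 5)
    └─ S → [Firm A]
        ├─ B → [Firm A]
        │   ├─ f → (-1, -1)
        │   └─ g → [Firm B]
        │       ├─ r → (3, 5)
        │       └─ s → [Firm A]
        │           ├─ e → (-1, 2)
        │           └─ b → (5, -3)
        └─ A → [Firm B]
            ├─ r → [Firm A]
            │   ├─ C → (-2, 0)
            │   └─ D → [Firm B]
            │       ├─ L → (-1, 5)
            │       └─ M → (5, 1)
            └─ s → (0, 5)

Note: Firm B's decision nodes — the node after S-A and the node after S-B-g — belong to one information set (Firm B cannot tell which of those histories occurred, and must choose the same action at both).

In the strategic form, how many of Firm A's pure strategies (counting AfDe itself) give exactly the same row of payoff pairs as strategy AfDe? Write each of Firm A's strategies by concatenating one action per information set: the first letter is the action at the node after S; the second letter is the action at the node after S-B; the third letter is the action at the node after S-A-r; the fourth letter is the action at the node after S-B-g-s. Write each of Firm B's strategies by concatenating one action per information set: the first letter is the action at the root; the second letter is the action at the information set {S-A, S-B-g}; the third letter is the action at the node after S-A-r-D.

4

Row for AfDe (columns WrL, WrM, WsL, WsM, SrL, SrM, SsL, SsM): (3,5) (3,5) (3,5) (3,5) (-1,5) (5,1) (0,5) (0,5).
Under AfDe, Firm A's choice at the node after S-B and at the node after S-B-g-s can never be reached regardless of what Firm B does, so varying those choices leaves every outcome unchanged.
Holding the reachable choices fixed and varying the unreachable ones freely already gives 2 × 2 = 4 equivalent strategies.
No other strategy reproduces this row, so those 4 are the full class: AfDe, AfDb, AgDe, AgDb.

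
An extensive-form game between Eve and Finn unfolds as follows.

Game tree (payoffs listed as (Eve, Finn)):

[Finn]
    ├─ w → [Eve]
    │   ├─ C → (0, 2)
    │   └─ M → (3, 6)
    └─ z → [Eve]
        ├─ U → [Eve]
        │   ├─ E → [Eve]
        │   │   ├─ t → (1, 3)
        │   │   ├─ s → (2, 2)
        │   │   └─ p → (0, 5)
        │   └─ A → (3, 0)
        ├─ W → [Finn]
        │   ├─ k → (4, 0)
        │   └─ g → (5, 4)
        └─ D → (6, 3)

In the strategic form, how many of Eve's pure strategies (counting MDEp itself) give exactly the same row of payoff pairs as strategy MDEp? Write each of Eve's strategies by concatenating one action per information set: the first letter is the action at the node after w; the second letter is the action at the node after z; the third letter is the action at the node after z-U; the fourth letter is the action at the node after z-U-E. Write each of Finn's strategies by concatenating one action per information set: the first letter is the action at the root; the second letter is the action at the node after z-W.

Row for MDEp (columns wk, wg, zk, zg): (3,6) (3,6) (6,3) (6,3).
Under MDEp, Eve's choice at the node after z-U and at the node after z-U-E can never be reached regardless of what Finn does, so varying those choices leaves every outcome unchanged.
Holding the reachable choices fixed and varying the unreachable ones freely already gives 2 × 3 = 6 equivalent strategies.
No other strategy reproduces this row, so those 6 are the full class: MDEt, MDEs, MDEp, MDAt, MDAs, MDAp.

6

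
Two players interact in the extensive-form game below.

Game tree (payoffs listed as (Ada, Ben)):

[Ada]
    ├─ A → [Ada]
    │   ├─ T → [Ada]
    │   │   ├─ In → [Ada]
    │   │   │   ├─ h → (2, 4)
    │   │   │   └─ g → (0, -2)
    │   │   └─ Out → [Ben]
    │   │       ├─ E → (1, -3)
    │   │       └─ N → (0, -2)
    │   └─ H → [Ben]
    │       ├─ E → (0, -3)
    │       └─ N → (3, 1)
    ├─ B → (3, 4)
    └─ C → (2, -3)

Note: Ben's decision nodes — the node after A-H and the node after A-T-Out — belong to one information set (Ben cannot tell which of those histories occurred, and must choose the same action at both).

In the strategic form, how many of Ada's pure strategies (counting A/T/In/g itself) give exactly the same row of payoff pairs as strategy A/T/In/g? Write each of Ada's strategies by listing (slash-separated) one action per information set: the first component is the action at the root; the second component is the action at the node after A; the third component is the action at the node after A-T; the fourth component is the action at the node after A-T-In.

1

Row for A/T/In/g (columns E, N): (0,-2) (0,-2).
Every one of Ada's information sets is on the play path for some reply by Ben when Ada follows A/T/In/g.
Changing the action at any of them therefore changes at least one column, so only A/T/In/g itself gives this row.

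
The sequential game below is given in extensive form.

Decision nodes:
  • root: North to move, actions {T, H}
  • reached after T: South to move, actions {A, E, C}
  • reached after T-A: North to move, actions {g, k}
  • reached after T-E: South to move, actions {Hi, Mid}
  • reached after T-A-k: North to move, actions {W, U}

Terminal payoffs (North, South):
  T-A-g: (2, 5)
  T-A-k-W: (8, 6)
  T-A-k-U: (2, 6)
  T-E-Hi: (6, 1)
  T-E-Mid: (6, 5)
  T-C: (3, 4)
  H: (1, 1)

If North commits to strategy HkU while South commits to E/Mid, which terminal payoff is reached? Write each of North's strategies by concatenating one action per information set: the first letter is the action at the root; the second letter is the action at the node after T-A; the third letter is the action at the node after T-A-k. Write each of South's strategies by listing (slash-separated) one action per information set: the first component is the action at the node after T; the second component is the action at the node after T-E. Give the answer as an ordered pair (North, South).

(1, 1)

Trace the play path from the root:
  North plays H
→ terminal payoff (1, 1).
(North's choice at the node after T-A is never reached on this path, so it doesn't affect the outcome.)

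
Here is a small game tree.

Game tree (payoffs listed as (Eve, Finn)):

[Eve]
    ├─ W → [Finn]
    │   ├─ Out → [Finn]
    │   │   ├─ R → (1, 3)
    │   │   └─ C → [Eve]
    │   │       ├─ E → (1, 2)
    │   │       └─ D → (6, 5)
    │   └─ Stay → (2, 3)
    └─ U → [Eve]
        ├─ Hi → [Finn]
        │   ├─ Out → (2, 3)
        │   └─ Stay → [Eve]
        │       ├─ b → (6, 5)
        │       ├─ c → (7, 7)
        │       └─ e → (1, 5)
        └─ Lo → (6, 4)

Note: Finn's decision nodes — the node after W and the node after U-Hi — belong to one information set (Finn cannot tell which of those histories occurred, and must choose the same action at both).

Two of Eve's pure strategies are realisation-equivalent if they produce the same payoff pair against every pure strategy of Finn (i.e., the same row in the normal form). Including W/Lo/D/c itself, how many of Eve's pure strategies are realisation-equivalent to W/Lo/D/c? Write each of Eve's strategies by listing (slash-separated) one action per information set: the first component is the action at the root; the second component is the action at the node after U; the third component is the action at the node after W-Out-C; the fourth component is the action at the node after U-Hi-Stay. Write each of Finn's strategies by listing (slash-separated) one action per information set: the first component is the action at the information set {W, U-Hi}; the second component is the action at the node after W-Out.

Row for W/Lo/D/c (columns Out/R, Out/C, Stay/R, Stay/C): (1,3) (6,5) (2,3) (2,3).
Under W/Lo/D/c, Eve's choice at the node after U and at the node after U-Hi-Stay can never be reached regardless of what Finn does, so varying those choices leaves every outcome unchanged.
Holding the reachable choices fixed and varying the unreachable ones freely already gives 2 × 3 = 6 equivalent strategies.
No other strategy reproduces this row, so those 6 are the full class: W/Hi/D/b, W/Hi/D/c, W/Hi/D/e, W/Lo/D/b, W/Lo/D/c, W/Lo/D/e.

6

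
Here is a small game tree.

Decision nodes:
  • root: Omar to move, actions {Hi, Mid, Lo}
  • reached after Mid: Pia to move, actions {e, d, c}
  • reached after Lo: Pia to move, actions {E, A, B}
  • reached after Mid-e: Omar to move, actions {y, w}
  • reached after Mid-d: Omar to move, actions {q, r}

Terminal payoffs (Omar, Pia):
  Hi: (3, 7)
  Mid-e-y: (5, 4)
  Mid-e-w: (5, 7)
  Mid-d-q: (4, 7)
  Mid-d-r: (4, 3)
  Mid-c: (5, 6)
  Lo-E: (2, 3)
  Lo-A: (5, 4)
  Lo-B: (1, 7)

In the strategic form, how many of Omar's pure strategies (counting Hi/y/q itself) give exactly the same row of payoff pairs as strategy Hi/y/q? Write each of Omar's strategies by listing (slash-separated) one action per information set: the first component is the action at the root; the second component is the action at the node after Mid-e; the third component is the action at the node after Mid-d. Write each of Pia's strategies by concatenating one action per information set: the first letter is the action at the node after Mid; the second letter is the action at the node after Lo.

Row for Hi/y/q (columns eE, eA, eB, dE, dA, dB, cE, cA, cB): (3,7) (3,7) (3,7) (3,7) (3,7) (3,7) (3,7) (3,7) (3,7).
Under Hi/y/q, Omar's choice at the node after Mid-e and at the node after Mid-d can never be reached regardless of what Pia does, so varying those choices leaves every outcome unchanged.
Holding the reachable choices fixed and varying the unreachable ones freely already gives 2 × 2 = 4 equivalent strategies.
No other strategy reproduces this row, so those 4 are the full class: Hi/y/q, Hi/y/r, Hi/w/q, Hi/w/r.

4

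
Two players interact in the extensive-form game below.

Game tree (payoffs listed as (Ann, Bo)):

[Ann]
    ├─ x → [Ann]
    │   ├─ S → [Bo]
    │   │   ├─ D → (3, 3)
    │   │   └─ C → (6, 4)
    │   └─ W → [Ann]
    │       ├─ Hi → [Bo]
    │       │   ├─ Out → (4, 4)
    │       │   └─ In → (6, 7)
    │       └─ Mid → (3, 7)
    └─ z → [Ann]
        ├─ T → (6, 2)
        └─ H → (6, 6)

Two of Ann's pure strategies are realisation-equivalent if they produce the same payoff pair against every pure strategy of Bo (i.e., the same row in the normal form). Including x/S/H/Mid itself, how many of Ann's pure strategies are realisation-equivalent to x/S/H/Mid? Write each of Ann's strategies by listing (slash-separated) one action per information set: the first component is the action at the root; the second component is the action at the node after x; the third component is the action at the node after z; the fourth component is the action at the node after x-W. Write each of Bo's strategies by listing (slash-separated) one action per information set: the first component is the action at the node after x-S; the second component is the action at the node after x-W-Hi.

Row for x/S/H/Mid (columns D/Out, D/In, C/Out, C/In): (3,3) (3,3) (6,4) (6,4).
Under x/S/H/Mid, Ann's choice at the node after z and at the node after x-W can never be reached regardless of what Bo does, so varying those choices leaves every outcome unchanged.
Holding the reachable choices fixed and varying the unreachable ones freely already gives 2 × 2 = 4 equivalent strategies.
No other strategy reproduces this row, so those 4 are the full class: x/S/T/Hi, x/S/T/Mid, x/S/H/Hi, x/S/H/Mid.

4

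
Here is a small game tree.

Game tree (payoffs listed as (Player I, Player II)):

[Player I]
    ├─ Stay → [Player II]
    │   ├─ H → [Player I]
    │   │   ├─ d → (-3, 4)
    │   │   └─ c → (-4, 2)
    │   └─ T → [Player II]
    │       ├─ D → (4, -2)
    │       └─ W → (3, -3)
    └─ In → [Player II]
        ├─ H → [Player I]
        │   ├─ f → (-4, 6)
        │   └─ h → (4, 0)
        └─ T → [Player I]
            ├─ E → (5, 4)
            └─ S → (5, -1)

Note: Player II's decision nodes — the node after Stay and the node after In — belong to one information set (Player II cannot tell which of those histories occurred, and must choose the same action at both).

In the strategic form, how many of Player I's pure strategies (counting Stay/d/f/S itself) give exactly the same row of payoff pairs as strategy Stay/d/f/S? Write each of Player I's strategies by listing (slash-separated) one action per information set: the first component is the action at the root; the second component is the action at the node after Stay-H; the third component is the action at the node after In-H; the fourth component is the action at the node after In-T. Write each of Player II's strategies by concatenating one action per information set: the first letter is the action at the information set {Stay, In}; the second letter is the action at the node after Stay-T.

Row for Stay/d/f/S (columns HD, HW, TD, TW): (-3,4) (-3,4) (4,-2) (3,-3).
Under Stay/d/f/S, Player I's choice at the node after In-H and at the node after In-T can never be reached regardless of what Player II does, so varying those choices leaves every outcome unchanged.
Holding the reachable choices fixed and varying the unreachable ones freely already gives 2 × 2 = 4 equivalent strategies.
No other strategy reproduces this row, so those 4 are the full class: Stay/d/f/E, Stay/d/f/S, Stay/d/h/E, Stay/d/h/S.

4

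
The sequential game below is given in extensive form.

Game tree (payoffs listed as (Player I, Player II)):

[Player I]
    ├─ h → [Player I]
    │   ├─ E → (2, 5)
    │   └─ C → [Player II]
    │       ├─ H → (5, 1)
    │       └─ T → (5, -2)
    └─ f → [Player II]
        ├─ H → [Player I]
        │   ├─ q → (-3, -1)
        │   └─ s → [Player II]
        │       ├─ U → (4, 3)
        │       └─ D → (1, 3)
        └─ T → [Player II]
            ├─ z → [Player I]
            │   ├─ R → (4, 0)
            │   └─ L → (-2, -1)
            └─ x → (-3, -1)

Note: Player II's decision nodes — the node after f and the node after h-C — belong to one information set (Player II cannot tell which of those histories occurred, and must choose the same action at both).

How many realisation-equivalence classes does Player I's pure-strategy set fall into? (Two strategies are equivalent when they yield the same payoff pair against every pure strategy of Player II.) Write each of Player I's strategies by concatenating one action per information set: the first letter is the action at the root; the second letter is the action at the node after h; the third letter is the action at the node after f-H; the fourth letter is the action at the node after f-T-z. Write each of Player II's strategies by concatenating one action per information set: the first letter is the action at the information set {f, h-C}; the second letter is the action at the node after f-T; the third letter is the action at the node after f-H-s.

6

Player I has 16 pure strategies: hEqR, hEqL, hEsR, hEsL, hCqR, hCqL, hCsR, hCsL, fEqR, fEqL, fEsR, fEsL, fCqR, fCqL, fCsR, fCsL. Columns: HzU, HzD, HxU, HxD, TzU, TzD, TxU, TxD.
{hEqR, hEqL, hEsR, hEsL} → row (2,5) (2,5) (2,5) (2,5) (2,5) (2,5) (2,5) (2,5)
{hCqR, hCqL, hCsR, hCsL} → row (5,1) (5,1) (5,1) (5,1) (5,-2) (5,-2) (5,-2) (5,-2)
{fEqR, fCqR} → row (-3,-1) (-3,-1) (-3,-1) (-3,-1) (4,0) (4,0) (-3,-1) (-3,-1)
{fEqL, fCqL} → row (-3,-1) (-3,-1) (-3,-1) (-3,-1) (-2,-1) (-2,-1) (-3,-1) (-3,-1)
{fEsR, fCsR} → row (4,3) (1,3) (4,3) (1,3) (4,0) (4,0) (-3,-1) (-3,-1)
{fEsL, fCsL} → row (4,3) (1,3) (4,3) (1,3) (-2,-1) (-2,-1) (-3,-1) (-3,-1)
That's 6 distinct rows out of 16 strategies.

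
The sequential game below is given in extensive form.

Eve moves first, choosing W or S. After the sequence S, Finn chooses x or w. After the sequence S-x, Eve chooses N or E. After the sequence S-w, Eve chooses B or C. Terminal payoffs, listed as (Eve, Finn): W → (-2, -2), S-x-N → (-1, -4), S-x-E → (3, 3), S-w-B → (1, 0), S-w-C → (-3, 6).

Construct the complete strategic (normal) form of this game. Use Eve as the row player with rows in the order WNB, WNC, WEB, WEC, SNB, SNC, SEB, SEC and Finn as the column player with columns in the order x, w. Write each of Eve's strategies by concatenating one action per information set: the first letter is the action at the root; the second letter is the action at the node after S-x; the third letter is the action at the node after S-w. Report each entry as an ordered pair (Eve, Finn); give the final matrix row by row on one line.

Row WNB: x→(-2,-2), w→(-2,-2)
Row WNC: x→(-2,-2), w→(-2,-2)
Row WEB: x→(-2,-2), w→(-2,-2)
Row WEC: x→(-2,-2), w→(-2,-2)
Row SNB: x→(-1,-4), w→(1,0)
Row SNC: x→(-1,-4), w→(-3,6)
Row SEB: x→(3,3), w→(1,0)
Row SEC: x→(3,3), w→(-3,6)

WNB: (-2,-2) (-2,-2) | WNC: (-2,-2) (-2,-2) | WEB: (-2,-2) (-2,-2) | WEC: (-2,-2) (-2,-2) | SNB: (-1,-4) (1,0) | SNC: (-1,-4) (-3,6) | SEB: (3,3) (1,0) | SEC: (3,3) (-3,6)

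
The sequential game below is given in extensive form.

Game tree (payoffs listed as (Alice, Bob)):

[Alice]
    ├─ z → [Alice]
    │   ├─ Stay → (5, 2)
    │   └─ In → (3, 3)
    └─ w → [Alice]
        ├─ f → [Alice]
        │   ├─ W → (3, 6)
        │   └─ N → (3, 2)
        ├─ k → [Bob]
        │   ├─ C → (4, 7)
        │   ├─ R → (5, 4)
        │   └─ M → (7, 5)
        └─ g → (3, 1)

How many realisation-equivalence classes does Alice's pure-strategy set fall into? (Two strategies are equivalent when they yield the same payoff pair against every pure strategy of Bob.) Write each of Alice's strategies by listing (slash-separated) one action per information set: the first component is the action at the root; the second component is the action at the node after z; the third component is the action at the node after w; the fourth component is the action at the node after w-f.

6

Alice has 24 pure strategies: z/Stay/f/W, z/Stay/f/N, z/Stay/k/W, z/Stay/k/N, z/Stay/g/W, z/Stay/g/N, z/In/f/W, z/In/f/N, z/In/k/W, z/In/k/N, z/In/g/W, z/In/g/N, w/Stay/f/W, w/Stay/f/N, w/Stay/k/W, w/Stay/k/N, w/Stay/g/W, w/Stay/g/N, w/In/f/W, w/In/f/N, w/In/k/W, w/In/k/N, w/In/g/W, w/In/g/N. Columns: C, R, M.
{z/Stay/f/W, z/Stay/f/N, z/Stay/k/W, z/Stay/k/N, z/Stay/g/W, z/Stay/g/N} → row (5,2) (5,2) (5,2)
{z/In/f/W, z/In/f/N, z/In/k/W, z/In/k/N, z/In/g/W, z/In/g/N} → row (3,3) (3,3) (3,3)
{w/Stay/f/W, w/In/f/W} → row (3,6) (3,6) (3,6)
{w/Stay/f/N, w/In/f/N} → row (3,2) (3,2) (3,2)
{w/Stay/k/W, w/Stay/k/N, w/In/k/W, w/In/k/N} → row (4,7) (5,4) (7,5)
{w/Stay/g/W, w/Stay/g/N, w/In/g/W, w/In/g/N} → row (3,1) (3,1) (3,1)
That's 6 distinct rows out of 24 strategies.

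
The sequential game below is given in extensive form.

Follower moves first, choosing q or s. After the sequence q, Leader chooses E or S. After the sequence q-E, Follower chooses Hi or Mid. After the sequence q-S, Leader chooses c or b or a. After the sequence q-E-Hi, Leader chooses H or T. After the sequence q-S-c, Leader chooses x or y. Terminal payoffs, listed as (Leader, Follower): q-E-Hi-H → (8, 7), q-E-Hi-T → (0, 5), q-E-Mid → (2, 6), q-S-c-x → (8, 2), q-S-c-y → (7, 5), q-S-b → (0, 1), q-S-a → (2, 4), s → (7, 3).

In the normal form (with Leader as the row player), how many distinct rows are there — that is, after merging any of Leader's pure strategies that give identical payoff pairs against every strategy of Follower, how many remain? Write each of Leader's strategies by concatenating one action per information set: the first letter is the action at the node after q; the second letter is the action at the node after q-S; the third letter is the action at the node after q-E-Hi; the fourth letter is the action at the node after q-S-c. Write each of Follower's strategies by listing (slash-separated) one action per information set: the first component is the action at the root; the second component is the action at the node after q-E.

6

Leader has 24 pure strategies: EcHx, EcHy, EcTx, EcTy, EbHx, EbHy, EbTx, EbTy, EaHx, EaHy, EaTx, EaTy, ScHx, ScHy, ScTx, ScTy, SbHx, SbHy, SbTx, SbTy, SaHx, SaHy, SaTx, SaTy. Columns: q/Hi, q/Mid, s/Hi, s/Mid.
{EcHx, EcHy, EbHx, EbHy, EaHx, EaHy} → row (8,7) (2,6) (7,3) (7,3)
{EcTx, EcTy, EbTx, EbTy, EaTx, EaTy} → row (0,5) (2,6) (7,3) (7,3)
{ScHx, ScTx} → row (8,2) (8,2) (7,3) (7,3)
{ScHy, ScTy} → row (7,5) (7,5) (7,3) (7,3)
{SbHx, SbHy, SbTx, SbTy} → row (0,1) (0,1) (7,3) (7,3)
{SaHx, SaHy, SaTx, SaTy} → row (2,4) (2,4) (7,3) (7,3)
That's 6 distinct rows out of 24 strategies.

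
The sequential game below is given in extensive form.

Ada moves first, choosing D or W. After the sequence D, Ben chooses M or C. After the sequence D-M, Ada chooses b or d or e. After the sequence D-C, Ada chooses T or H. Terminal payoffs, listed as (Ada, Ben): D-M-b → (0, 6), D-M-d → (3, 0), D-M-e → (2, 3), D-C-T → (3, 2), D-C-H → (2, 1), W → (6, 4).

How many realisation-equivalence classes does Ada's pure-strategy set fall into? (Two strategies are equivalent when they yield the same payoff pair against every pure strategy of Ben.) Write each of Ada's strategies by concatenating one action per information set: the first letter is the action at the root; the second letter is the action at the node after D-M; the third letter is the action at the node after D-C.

7

Ada has 12 pure strategies: DbT, DbH, DdT, DdH, DeT, DeH, WbT, WbH, WdT, WdH, WeT, WeH. Columns: M, C.
{DbT} → row (0,6) (3,2)
{DbH} → row (0,6) (2,1)
{DdT} → row (3,0) (3,2)
{DdH} → row (3,0) (2,1)
{DeT} → row (2,3) (3,2)
{DeH} → row (2,3) (2,1)
{WbT, WbH, WdT, WdH, WeT, WeH} → row (6,4) (6,4)
That's 7 distinct rows out of 12 strategies.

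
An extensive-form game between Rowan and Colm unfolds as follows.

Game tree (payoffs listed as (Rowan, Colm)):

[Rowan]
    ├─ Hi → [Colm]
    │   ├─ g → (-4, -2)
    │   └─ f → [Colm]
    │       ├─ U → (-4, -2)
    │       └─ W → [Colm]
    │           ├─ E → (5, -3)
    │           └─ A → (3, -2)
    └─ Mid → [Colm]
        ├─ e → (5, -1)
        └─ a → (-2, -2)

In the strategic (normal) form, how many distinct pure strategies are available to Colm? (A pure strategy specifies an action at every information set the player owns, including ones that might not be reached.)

16

Colm owns the node after Hi with actions {g, f} — two choices.
Colm owns the node after Mid with actions {e, a} — two choices.
Colm owns the node after Hi-f with actions {U, W} — two choices.
Colm owns the node after Hi-f-W with actions {E, A} — two choices.
A pure strategy fixes one action at each information set independently, so the count is the product 2 × 2 × 2 × 2 = 16.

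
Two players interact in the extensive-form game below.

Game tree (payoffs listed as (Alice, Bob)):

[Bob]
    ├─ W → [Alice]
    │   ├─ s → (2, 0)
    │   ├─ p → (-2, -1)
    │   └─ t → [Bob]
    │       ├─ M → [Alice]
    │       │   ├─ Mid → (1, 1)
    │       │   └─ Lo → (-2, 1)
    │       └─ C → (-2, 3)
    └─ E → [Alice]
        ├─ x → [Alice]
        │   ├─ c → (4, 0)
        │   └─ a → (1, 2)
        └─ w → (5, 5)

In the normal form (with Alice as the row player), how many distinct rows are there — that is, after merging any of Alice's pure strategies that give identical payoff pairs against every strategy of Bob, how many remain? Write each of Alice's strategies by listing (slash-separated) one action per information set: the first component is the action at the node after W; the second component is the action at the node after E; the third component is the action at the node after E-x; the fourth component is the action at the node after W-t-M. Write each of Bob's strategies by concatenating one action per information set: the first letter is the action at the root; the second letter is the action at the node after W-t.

Alice has 24 pure strategies: s/x/c/Mid, s/x/c/Lo, s/x/a/Mid, s/x/a/Lo, s/w/c/Mid, s/w/c/Lo, s/w/a/Mid, s/w/a/Lo, p/x/c/Mid, p/x/c/Lo, p/x/a/Mid, p/x/a/Lo, p/w/c/Mid, p/w/c/Lo, p/w/a/Mid, p/w/a/Lo, t/x/c/Mid, t/x/c/Lo, t/x/a/Mid, t/x/a/Lo, t/w/c/Mid, t/w/c/Lo, t/w/a/Mid, t/w/a/Lo. Columns: WM, WC, EM, EC.
{s/x/c/Mid, s/x/c/Lo} → row (2,0) (2,0) (4,0) (4,0)
{s/x/a/Mid, s/x/a/Lo} → row (2,0) (2,0) (1,2) (1,2)
{s/w/c/Mid, s/w/c/Lo, s/w/a/Mid, s/w/a/Lo} → row (2,0) (2,0) (5,5) (5,5)
{p/x/c/Mid, p/x/c/Lo} → row (-2,-1) (-2,-1) (4,0) (4,0)
{p/x/a/Mid, p/x/a/Lo} → row (-2,-1) (-2,-1) (1,2) (1,2)
{p/w/c/Mid, p/w/c/Lo, p/w/a/Mid, p/w/a/Lo} → row (-2,-1) (-2,-1) (5,5) (5,5)
{t/x/c/Mid} → row (1,1) (-2,3) (4,0) (4,0)
{t/x/c/Lo} → row (-2,1) (-2,3) (4,0) (4,0)
{t/x/a/Mid} → row (1,1) (-2,3) (1,2) (1,2)
{t/x/a/Lo} → row (-2,1) (-2,3) (1,2) (1,2)
{t/w/c/Mid, t/w/a/Mid} → row (1,1) (-2,3) (5,5) (5,5)
{t/w/c/Lo, t/w/a/Lo} → row (-2,1) (-2,3) (5,5) (5,5)
That's 12 distinct rows out of 24 strategies.

12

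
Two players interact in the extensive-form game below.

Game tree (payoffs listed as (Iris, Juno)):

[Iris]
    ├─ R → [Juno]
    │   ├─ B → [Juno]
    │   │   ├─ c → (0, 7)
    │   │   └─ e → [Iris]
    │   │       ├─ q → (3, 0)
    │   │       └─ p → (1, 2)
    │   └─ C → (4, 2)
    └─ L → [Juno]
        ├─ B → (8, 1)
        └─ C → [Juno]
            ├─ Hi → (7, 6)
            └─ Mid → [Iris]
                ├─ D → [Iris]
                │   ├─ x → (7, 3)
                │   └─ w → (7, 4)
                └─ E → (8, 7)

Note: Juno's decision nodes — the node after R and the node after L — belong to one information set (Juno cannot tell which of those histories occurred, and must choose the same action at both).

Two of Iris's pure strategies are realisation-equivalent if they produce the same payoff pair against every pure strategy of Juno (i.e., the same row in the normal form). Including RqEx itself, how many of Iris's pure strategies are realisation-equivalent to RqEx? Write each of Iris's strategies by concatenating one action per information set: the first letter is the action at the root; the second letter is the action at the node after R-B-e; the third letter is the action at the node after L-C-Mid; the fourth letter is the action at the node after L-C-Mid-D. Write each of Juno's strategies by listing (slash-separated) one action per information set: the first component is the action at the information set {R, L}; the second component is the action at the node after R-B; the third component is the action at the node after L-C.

4

Row for RqEx (columns B/c/Hi, B/c/Mid, B/e/Hi, B/e/Mid, C/c/Hi, C/c/Mid, C/e/Hi, C/e/Mid): (0,7) (0,7) (3,0) (3,0) (4,2) (4,2) (4,2) (4,2).
Under RqEx, Iris's choice at the node after L-C-Mid and at the node after L-C-Mid-D can never be reached regardless of what Juno does, so varying those choices leaves every outcome unchanged.
Holding the reachable choices fixed and varying the unreachable ones freely already gives 2 × 2 = 4 equivalent strategies.
No other strategy reproduces this row, so those 4 are the full class: RqDx, RqDw, RqEx, RqEw.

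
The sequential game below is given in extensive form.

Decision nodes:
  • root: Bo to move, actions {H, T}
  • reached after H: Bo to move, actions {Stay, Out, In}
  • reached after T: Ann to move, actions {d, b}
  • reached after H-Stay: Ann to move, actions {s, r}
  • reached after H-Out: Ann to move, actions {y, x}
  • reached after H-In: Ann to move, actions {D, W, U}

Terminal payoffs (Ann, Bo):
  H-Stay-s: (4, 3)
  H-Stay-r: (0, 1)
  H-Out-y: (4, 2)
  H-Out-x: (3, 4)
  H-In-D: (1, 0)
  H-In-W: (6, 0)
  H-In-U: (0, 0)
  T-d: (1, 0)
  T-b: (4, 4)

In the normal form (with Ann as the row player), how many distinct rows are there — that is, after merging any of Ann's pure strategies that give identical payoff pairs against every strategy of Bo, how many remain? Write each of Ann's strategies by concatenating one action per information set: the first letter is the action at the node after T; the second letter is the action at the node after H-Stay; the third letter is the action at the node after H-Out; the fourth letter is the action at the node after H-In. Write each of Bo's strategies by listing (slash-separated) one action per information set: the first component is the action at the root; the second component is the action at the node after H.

24

Ann has 24 pure strategies: dsyD, dsyW, dsyU, dsxD, dsxW, dsxU, dryD, dryW, dryU, drxD, drxW, drxU, bsyD, bsyW, bsyU, bsxD, bsxW, bsxU, bryD, bryW, bryU, brxD, brxW, brxU. Columns: H/Stay, H/Out, H/In, T/Stay, T/Out, T/In.
{dsyD} → row (4,3) (4,2) (1,0) (1,0) (1,0) (1,0)
{dsyW} → row (4,3) (4,2) (6,0) (1,0) (1,0) (1,0)
{dsyU} → row (4,3) (4,2) (0,0) (1,0) (1,0) (1,0)
{dsxD} → row (4,3) (3,4) (1,0) (1,0) (1,0) (1,0)
{dsxW} → row (4,3) (3,4) (6,0) (1,0) (1,0) (1,0)
{dsxU} → row (4,3) (3,4) (0,0) (1,0) (1,0) (1,0)
{dryD} → row (0,1) (4,2) (1,0) (1,0) (1,0) (1,0)
{dryW} → row (0,1) (4,2) (6,0) (1,0) (1,0) (1,0)
{dryU} → row (0,1) (4,2) (0,0) (1,0) (1,0) (1,0)
{drxD} → row (0,1) (3,4) (1,0) (1,0) (1,0) (1,0)
{drxW} → row (0,1) (3,4) (6,0) (1,0) (1,0) (1,0)
{drxU} → row (0,1) (3,4) (0,0) (1,0) (1,0) (1,0)
{bsyD} → row (4,3) (4,2) (1,0) (4,4) (4,4) (4,4)
{bsyW} → row (4,3) (4,2) (6,0) (4,4) (4,4) (4,4)
{bsyU} → row (4,3) (4,2) (0,0) (4,4) (4,4) (4,4)
{bsxD} → row (4,3) (3,4) (1,0) (4,4) (4,4) (4,4)
{bsxW} → row (4,3) (3,4) (6,0) (4,4) (4,4) (4,4)
{bsxU} → row (4,3) (3,4) (0,0) (4,4) (4,4) (4,4)
{bryD} → row (0,1) (4,2) (1,0) (4,4) (4,4) (4,4)
{bryW} → row (0,1) (4,2) (6,0) (4,4) (4,4) (4,4)
{bryU} → row (0,1) (4,2) (0,0) (4,4) (4,4) (4,4)
{brxD} → row (0,1) (3,4) (1,0) (4,4) (4,4) (4,4)
{brxW} → row (0,1) (3,4) (6,0) (4,4) (4,4) (4,4)
{brxU} → row (0,1) (3,4) (0,0) (4,4) (4,4) (4,4)
That's 24 distinct rows out of 24 strategies.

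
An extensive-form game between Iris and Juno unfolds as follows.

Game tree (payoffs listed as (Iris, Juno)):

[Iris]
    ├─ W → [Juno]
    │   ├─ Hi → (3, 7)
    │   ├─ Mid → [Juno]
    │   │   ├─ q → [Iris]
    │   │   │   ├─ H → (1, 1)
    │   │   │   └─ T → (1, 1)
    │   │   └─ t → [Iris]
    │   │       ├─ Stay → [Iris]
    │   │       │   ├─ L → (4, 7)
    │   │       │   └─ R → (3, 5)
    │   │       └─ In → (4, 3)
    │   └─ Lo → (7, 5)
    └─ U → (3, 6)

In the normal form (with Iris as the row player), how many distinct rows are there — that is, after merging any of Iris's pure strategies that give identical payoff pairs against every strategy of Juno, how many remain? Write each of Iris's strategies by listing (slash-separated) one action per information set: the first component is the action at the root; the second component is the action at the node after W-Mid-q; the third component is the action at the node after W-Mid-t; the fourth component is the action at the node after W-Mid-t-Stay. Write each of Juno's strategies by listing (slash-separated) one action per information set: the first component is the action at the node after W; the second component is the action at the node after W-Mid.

4

Iris has 16 pure strategies: W/H/Stay/L, W/H/Stay/R, W/H/In/L, W/H/In/R, W/T/Stay/L, W/T/Stay/R, W/T/In/L, W/T/In/R, U/H/Stay/L, U/H/Stay/R, U/H/In/L, U/H/In/R, U/T/Stay/L, U/T/Stay/R, U/T/In/L, U/T/In/R. Columns: Hi/q, Hi/t, Mid/q, Mid/t, Lo/q, Lo/t.
{W/H/Stay/L, W/T/Stay/L} → row (3,7) (3,7) (1,1) (4,7) (7,5) (7,5)
{W/H/Stay/R, W/T/Stay/R} → row (3,7) (3,7) (1,1) (3,5) (7,5) (7,5)
{W/H/In/L, W/H/In/R, W/T/In/L, W/T/In/R} → row (3,7) (3,7) (1,1) (4,3) (7,5) (7,5)
{U/H/Stay/L, U/H/Stay/R, U/H/In/L, U/H/In/R, U/T/Stay/L, U/T/Stay/R, U/T/In/L, U/T/In/R} → row (3,6) (3,6) (3,6) (3,6) (3,6) (3,6)
That's 4 distinct rows out of 16 strategies.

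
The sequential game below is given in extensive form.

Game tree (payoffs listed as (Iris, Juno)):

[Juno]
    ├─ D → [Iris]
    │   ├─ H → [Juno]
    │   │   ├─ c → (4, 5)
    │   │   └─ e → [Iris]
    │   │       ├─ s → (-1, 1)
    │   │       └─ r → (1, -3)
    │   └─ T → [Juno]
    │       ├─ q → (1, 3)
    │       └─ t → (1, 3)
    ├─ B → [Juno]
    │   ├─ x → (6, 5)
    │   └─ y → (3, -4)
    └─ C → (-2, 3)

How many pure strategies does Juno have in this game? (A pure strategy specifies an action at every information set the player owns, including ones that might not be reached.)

24

Juno owns the root with actions {D, B, C} — three choices.
Juno owns the node after B with actions {x, y} — two choices.
Juno owns the node after D-H with actions {c, e} — two choices.
Juno owns the node after D-T with actions {q, t} — two choices.
A pure strategy fixes one action at each information set independently, so the count is the product 3 × 2 × 2 × 2 = 24.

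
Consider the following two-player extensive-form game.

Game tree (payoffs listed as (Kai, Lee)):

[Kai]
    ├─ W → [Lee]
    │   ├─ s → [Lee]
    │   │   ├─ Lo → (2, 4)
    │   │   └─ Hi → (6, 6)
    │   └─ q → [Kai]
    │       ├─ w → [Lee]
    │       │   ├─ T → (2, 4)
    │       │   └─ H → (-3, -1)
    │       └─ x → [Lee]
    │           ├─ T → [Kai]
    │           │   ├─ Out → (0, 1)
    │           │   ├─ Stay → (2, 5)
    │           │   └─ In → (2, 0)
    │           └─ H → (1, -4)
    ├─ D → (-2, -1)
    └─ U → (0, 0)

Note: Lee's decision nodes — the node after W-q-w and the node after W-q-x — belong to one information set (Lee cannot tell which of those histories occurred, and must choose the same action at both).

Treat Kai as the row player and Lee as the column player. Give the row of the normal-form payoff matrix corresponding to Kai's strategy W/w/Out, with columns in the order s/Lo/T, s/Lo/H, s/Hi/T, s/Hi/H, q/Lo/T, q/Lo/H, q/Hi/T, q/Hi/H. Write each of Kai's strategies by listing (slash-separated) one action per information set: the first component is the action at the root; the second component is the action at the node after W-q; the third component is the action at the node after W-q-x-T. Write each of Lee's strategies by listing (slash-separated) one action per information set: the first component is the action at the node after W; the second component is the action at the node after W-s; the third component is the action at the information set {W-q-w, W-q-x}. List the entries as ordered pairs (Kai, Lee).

(2,4) (2,4) (6,6) (6,6) (2,4) (-3,-1) (2,4) (-3,-1)

vs s/Lo/T: Kai plays W → Lee plays s at [W] → Lee plays Lo at [W-s] → (2, 4)
vs s/Lo/H: Kai plays W → Lee plays s at [W] → Lee plays Lo at [W-s] → (2, 4)
vs s/Hi/T: Kai plays W → Lee plays s at [W] → Lee plays Hi at [W-s] → (6, 6)
vs s/Hi/H: Kai plays W → Lee plays s at [W] → Lee plays Hi at [W-s] → (6, 6)
vs q/Lo/T: Kai plays W → Lee plays q at [W] → Kai plays w at [W-q] → Lee plays T at [W-q-w] → (2, 4)
vs q/Lo/H: Kai plays W → Lee plays q at [W] → Kai plays w at [W-q] → Lee plays H at [W-q-w] → (-3, -1)
vs q/Hi/T: Kai plays W → Lee plays q at [W] → Kai plays w at [W-q] → Lee plays T at [W-q-w] → (2, 4)
vs q/Hi/H: Kai plays W → Lee plays q at [W] → Kai plays w at [W-q] → Lee plays H at [W-q-w] → (-3, -1)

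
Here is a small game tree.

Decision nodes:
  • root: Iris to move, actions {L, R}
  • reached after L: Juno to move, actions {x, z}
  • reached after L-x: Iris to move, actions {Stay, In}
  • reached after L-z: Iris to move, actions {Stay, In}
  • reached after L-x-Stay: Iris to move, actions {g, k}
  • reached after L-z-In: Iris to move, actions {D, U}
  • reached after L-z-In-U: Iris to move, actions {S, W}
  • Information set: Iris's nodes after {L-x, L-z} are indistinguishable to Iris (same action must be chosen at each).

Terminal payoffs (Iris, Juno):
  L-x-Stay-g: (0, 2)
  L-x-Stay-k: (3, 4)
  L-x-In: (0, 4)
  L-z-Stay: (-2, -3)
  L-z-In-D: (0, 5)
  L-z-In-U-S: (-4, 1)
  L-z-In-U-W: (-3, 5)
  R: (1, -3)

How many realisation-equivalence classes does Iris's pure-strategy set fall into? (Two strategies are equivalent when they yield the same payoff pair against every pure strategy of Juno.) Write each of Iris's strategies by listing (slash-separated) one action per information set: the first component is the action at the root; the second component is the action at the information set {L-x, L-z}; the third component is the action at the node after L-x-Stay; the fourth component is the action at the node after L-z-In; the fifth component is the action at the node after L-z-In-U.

Iris has 32 pure strategies: L/Stay/g/D/S, L/Stay/g/D/W, L/Stay/g/U/S, L/Stay/g/U/W, L/Stay/k/D/S, L/Stay/k/D/W, L/Stay/k/U/S, L/Stay/k/U/W, L/In/g/D/S, L/In/g/D/W, L/In/g/U/S, L/In/g/U/W, L/In/k/D/S, L/In/k/D/W, L/In/k/U/S, L/In/k/U/W, R/Stay/g/D/S, R/Stay/g/D/W, R/Stay/g/U/S, R/Stay/g/U/W, R/Stay/k/D/S, R/Stay/k/D/W, R/Stay/k/U/S, R/Stay/k/U/W, R/In/g/D/S, R/In/g/D/W, R/In/g/U/S, R/In/g/U/W, R/In/k/D/S, R/In/k/D/W, R/In/k/U/S, R/In/k/U/W. Columns: x, z.
{L/Stay/g/D/S, L/Stay/g/D/W, L/Stay/g/U/S, L/Stay/g/U/W} → row (0,2) (-2,-3)
{L/Stay/k/D/S, L/Stay/k/D/W, L/Stay/k/U/S, L/Stay/k/U/W} → row (3,4) (-2,-3)
{L/In/g/D/S, L/In/g/D/W, L/In/k/D/S, L/In/k/D/W} → row (0,4) (0,5)
{L/In/g/U/S, L/In/k/U/S} → row (0,4) (-4,1)
{L/In/g/U/W, L/In/k/U/W} → row (0,4) (-3,5)
{R/Stay/g/D/S, R/Stay/g/D/W, R/Stay/g/U/S, R/Stay/g/U/W, R/Stay/k/D/S, R/Stay/k/D/W, R/Stay/k/U/S, R/Stay/k/U/W, R/In/g/D/S, R/In/g/D/W, R/In/g/U/S, R/In/g/U/W, R/In/k/D/S, R/In/k/D/W, R/In/k/U/S, R/In/k/U/W} → row (1,-3) (1,-3)
That's 6 distinct rows out of 32 strategies.

6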